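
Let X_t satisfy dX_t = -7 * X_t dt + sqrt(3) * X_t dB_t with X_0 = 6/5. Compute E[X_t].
E[X_t] = 6*exp(-7*t)/5

For GBM dX = mu X dt + sigma X dB with X_0 = x_0, apply Itô to Y = log X: dY = (mu - sigma^2/2) dt + sigma dB, so Y_t = log(x_0) + (mu - sigma^2/2) t + sigma B_t and hence X_t = x_0 * exp((mu - sigma^2/2) t + sigma B_t).
With mu = -7, sigma = sqrt(3), x_0 = 6/5, this gives:
  X_t = 6/5 * exp((-17/2) * t + (sqrt(3)) * B_t).
Since sigma*B_t ~ Normal(0, sigma^2 t), E[exp(sigma*B_t)] = exp(sigma^2 t / 2); so E[X_t] = x_0 * exp((mu - sigma^2/2) t) * exp(sigma^2 t / 2) = x_0 * exp(mu t) = 6*exp(-7*t)/5.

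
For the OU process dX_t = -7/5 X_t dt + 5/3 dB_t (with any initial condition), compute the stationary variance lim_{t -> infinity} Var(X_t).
lim Var(X_t) = 125/126

The OU SDE dX = -theta X dt + sigma dB admits the integrating factor exp(theta t): d(exp(theta t) X_t) = sigma exp(theta t) dB_t. Integrating from 0 to t gives X_t = x_0 * exp(-theta t) + sigma * int_0^t exp(-theta (t-s)) dB_s for any initial x_0. The Itô integral has variance (by the Itô isometry) sigma^2 * int_0^t exp(-2 theta (t - s)) ds = sigma^2 * (1 - exp(-2 theta t)) / (2 theta), independent of x_0.
With theta = 7/5, sigma = 5/3:
  Var(X_t) = (5/3)^2 * (1 - exp(-2*7/5 t)) / (2 * 7/5) = 125/126 - 125*exp(-14*t/5)/126.
As t -> infinity, exp(-2*7/5 t) -> 0, so the stationary variance is sigma^2 / (2 theta) = 125/126.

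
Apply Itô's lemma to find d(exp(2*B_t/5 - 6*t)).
d(exp(2*B_t/5 - 6*t)) = (-148*exp(2*B_t/5 - 6*t)/25) dt + (2*exp(2*B_t/5 - 6*t)/5) dB_t

Itô's formula for f(t, x): d f(t, B_t) = (f_t + (1/2) f_xx) dt + f_x dB_t. Compute partials of f(t, x) = exp(-6*t + 2*x/5):
  f_t(t,x)  = -6*exp(-6*t + 2*x/5)
  f_x(t,x)  = 2*exp(-6*t + 2*x/5)/5
  f_xx(t,x) = 4*exp(-6*t + 2*x/5)/25
Assemble drift = f_t + (1/2) f_xx = -148*exp(-6*t + 2*x/5)/25 and diffusion = f_x = 2*exp(-6*t + 2*x/5)/5. Substituting x = B_t:
  d(exp(2*B_t/5 - 6*t)) = (-148*exp(2*B_t/5 - 6*t)/25) dt + (2*exp(2*B_t/5 - 6*t)/5) dB_t.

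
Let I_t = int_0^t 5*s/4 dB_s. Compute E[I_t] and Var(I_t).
E[I_t] = 0; Var(I_t) = 25*t^3/48

The Itô integral of a deterministic integrand f(s) has mean 0 because each increment f(s) * (B_{s+ds} - B_s) has mean 0. By the Itô isometry:
  Var( int_0^t f(s) dB_s ) = E[ (int_0^t f(s) dB_s)^2 ] = int_0^t f(s)^2 ds.
Here f(s) = 5*s/4, so f(s)^2 = 25*s^2/16. Integrate:
  int_0^t (25*s^2/16) ds = 25*t^3/48.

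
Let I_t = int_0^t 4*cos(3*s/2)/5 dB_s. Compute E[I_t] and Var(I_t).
E[I_t] = 0; Var(I_t) = 8*t/25 + 8*sin(3*t)/75

The Itô integral of a deterministic integrand f(s) has mean 0 because each increment f(s) * (B_{s+ds} - B_s) has mean 0. By the Itô isometry:
  Var( int_0^t f(s) dB_s ) = E[ (int_0^t f(s) dB_s)^2 ] = int_0^t f(s)^2 ds.
Here f(s) = 4*cos(3*s/2)/5, so f(s)^2 = 16*cos(3*s/2)^2/25. Integrate:
  int_0^t (16*cos(3*s/2)^2/25) ds = 8*t/25 + 8*sin(3*t)/75.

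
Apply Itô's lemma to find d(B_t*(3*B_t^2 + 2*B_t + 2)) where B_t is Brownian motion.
d(B_t*(3*B_t^2 + 2*B_t + 2)) = (9*B_t + 2) dt + (9*B_t^2 + 4*B_t + 2) dB_t

Itô's formula for f(B_t) gives d f(B_t) = f'(B_t) dB_t + (1/2) f''(B_t) dt. Compute derivatives of f(x) = x*(3*x^2 + 2*x + 2):
  f'(x)  = 9*x^2 + 4*x + 2
  f''(x) = 18*x + 4
Substitute x = B_t and multiply the f'' term by 1/2:
  drift     = (1/2) * (18*x + 4) evaluated at B_t = 9*B_t + 2
  diffusion = (9*x^2 + 4*x + 2) evaluated at B_t = 9*B_t^2 + 4*B_t + 2
Therefore d(B_t*(3*B_t^2 + 2*B_t + 2)) = (9*B_t + 2) dt + (9*B_t^2 + 4*B_t + 2) dB_t.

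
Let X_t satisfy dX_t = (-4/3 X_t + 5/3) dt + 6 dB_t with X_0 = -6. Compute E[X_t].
E[X_t] = 5/4 - 29*exp(-4*t/3)/4

Taking expectations and using E[dB_t] = 0, the mean m(t) = E[X_t] satisfies the ODE m'(t) = a m(t) + b with m(0) = x_0. With a = -4/3, b = 5/3, x_0 = -6, the solution is
  m(t) = x_0 * exp(a t) + (b/a) * (exp(a t) - 1)
       = (-6) * exp((-4/3) t) + ((5/3)/(-4/3)) * (exp((-4/3) t) - 1)
       = 5/4 - 29*exp(-4*t/3)/4.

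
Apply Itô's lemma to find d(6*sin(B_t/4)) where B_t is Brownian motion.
d(6*sin(B_t/4)) = (-3*sin(B_t/4)/16) dt + (3*cos(B_t/4)/2) dB_t

Itô's formula for f(B_t) gives d f(B_t) = f'(B_t) dB_t + (1/2) f''(B_t) dt. Compute derivatives of f(x) = 6*sin(x/4):
  f'(x)  = 3*cos(x/4)/2
  f''(x) = -3*sin(x/4)/8
Substitute x = B_t and multiply the f'' term by 1/2:
  drift     = (1/2) * (-3*sin(x/4)/8) evaluated at B_t = -3*sin(B_t/4)/16
  diffusion = (3*cos(x/4)/2) evaluated at B_t = 3*cos(B_t/4)/2
Therefore d(6*sin(B_t/4)) = (-3*sin(B_t/4)/16) dt + (3*cos(B_t/4)/2) dB_t.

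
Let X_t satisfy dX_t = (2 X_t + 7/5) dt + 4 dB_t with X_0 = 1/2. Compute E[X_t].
E[X_t] = 6*exp(2*t)/5 - 7/10

Taking expectations and using E[dB_t] = 0, the mean m(t) = E[X_t] satisfies the ODE m'(t) = a m(t) + b with m(0) = x_0. With a = 2, b = 7/5, x_0 = 1/2, the solution is
  m(t) = x_0 * exp(a t) + (b/a) * (exp(a t) - 1)
       = (1/2) * exp(2 t) + ((7/5)/2) * (exp(2 t) - 1)
       = 6*exp(2*t)/5 - 7/10.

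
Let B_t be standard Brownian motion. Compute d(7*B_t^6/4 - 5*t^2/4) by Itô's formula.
d(7*B_t^6/4 - 5*t^2/4) = (105*B_t^4/4 - 5*t/2) dt + (21*B_t^5/2) dB_t

Itô's formula for f(t, x): d f(t, B_t) = (f_t + (1/2) f_xx) dt + f_x dB_t. Compute partials of f(t, x) = -5*t^2/4 + 7*x^6/4:
  f_t(t,x)  = -5*t/2
  f_x(t,x)  = 21*x^5/2
  f_xx(t,x) = 105*x^4/2
Assemble drift = f_t + (1/2) f_xx = -5*t/2 + 105*x^4/4 and diffusion = f_x = 21*x^5/2. Substituting x = B_t:
  d(7*B_t^6/4 - 5*t^2/4) = (105*B_t^4/4 - 5*t/2) dt + (21*B_t^5/2) dB_t.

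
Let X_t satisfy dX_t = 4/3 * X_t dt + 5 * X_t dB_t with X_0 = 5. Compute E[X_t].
E[X_t] = 5*exp(4*t/3)

For GBM dX = mu X dt + sigma X dB with X_0 = x_0, apply Itô to Y = log X: dY = (mu - sigma^2/2) dt + sigma dB, so Y_t = log(x_0) + (mu - sigma^2/2) t + sigma B_t and hence X_t = x_0 * exp((mu - sigma^2/2) t + sigma B_t).
With mu = 4/3, sigma = 5, x_0 = 5, this gives:
  X_t = 5 * exp((-67/6) * t + (5) * B_t).
Since sigma*B_t ~ Normal(0, sigma^2 t), E[exp(sigma*B_t)] = exp(sigma^2 t / 2); so E[X_t] = x_0 * exp((mu - sigma^2/2) t) * exp(sigma^2 t / 2) = x_0 * exp(mu t) = 5*exp(4*t/3).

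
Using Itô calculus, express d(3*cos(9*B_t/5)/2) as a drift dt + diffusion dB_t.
d(3*cos(9*B_t/5)/2) = (-243*cos(9*B_t/5)/100) dt + (-27*sin(9*B_t/5)/10) dB_t

Itô's formula for f(B_t) gives d f(B_t) = f'(B_t) dB_t + (1/2) f''(B_t) dt. Compute derivatives of f(x) = 3*cos(9*x/5)/2:
  f'(x)  = -27*sin(9*x/5)/10
  f''(x) = -243*cos(9*x/5)/50
Substitute x = B_t and multiply the f'' term by 1/2:
  drift     = (1/2) * (-243*cos(9*x/5)/50) evaluated at B_t = -243*cos(9*B_t/5)/100
  diffusion = (-27*sin(9*x/5)/10) evaluated at B_t = -27*sin(9*B_t/5)/10
Therefore d(3*cos(9*B_t/5)/2) = (-243*cos(9*B_t/5)/100) dt + (-27*sin(9*B_t/5)/10) dB_t.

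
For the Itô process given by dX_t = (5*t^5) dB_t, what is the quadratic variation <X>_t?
<X>_t = 25*t^11/11

For an Itô process dX_t = a(t) dt + b(t) dB_t, the quadratic variation is <X>_t = int_0^t b(s)^2 ds (the drift term does not contribute). Here b(s) = 5*s^5, so
  b(s)^2 = 25*s^10.
Integrating from 0 to t:
  <X>_t = int_0^t (25*s^10) ds = 25*t^11/11.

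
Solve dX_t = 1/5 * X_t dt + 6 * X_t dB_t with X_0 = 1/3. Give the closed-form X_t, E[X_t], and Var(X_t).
X_t = 1/3 * exp((-89/5) t + (6) B_t); E[X_t] = exp(t/5)/3; Var(X_t) = (exp(36*t) - 1)*exp(2*t/5)/9

For GBM dX = mu X dt + sigma X dB with X_0 = x_0, apply Itô to Y = log X: dY = (mu - sigma^2/2) dt + sigma dB, so Y_t = log(x_0) + (mu - sigma^2/2) t + sigma B_t and hence X_t = x_0 * exp((mu - sigma^2/2) t + sigma B_t).
With mu = 1/5, sigma = 6, x_0 = 1/3, this gives:
  X_t = 1/3 * exp((-89/5) * t + (6) * B_t).
Since sigma*B_t ~ Normal(0, sigma^2 t), E[exp(sigma*B_t)] = exp(sigma^2 t / 2); so E[X_t] = x_0 * exp((mu - sigma^2/2) t) * exp(sigma^2 t / 2) = x_0 * exp(mu t) = exp(t/5)/3.
Var(X_t) = E[X_t^2] - (E[X_t])^2 = x_0^2 * exp(2 mu t) * (exp(sigma^2 t) - 1) = (exp(36*t) - 1)*exp(2*t/5)/9.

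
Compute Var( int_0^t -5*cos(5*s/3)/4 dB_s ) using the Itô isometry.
Var = 25*t/32 + 15*sin(10*t/3)/64

The Itô integral of a deterministic integrand f(s) has mean 0 because each increment f(s) * (B_{s+ds} - B_s) has mean 0. By the Itô isometry:
  Var( int_0^t f(s) dB_s ) = E[ (int_0^t f(s) dB_s)^2 ] = int_0^t f(s)^2 ds.
Here f(s) = -5*cos(5*s/3)/4, so f(s)^2 = 25*cos(5*s/3)^2/16. Integrate:
  int_0^t (25*cos(5*s/3)^2/16) ds = 25*t/32 + 15*sin(10*t/3)/64.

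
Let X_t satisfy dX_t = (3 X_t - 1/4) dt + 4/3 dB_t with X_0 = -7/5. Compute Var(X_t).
Var(X_t) = 8*exp(6*t)/27 - 8/27

The variance V(t) = Var(X_t) satisfies V'(t) = 2 a V(t) + c^2 with V(0) = 0 (drift coefficient is linear in X, diffusion is constant). With a = 3, c = 4/3, the solution is
  V(t) = (c^2 / (2 a)) * (exp(2 a t) - 1)
       = ((4/3)^2 / (2*3)) * (exp(6 t) - 1)
       = 8*exp(6*t)/27 - 8/27.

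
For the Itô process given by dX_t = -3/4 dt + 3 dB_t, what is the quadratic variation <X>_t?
<X>_t = 9*t

For an Itô process dX_t = a(t) dt + b(t) dB_t, the quadratic variation is <X>_t = int_0^t b(s)^2 ds (the drift term does not contribute). Here b(s) = 3, so
  b(s)^2 = 9.
Integrating from 0 to t:
  <X>_t = int_0^t (9) ds = 9*t.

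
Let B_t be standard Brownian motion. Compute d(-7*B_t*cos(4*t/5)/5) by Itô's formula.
d(-7*B_t*cos(4*t/5)/5) = (28*B_t*sin(4*t/5)/25) dt + (-7*cos(4*t/5)/5) dB_t

Itô's formula for f(t, x): d f(t, B_t) = (f_t + (1/2) f_xx) dt + f_x dB_t. Compute partials of f(t, x) = -7*x*cos(4*t/5)/5:
  f_t(t,x)  = 28*x*sin(4*t/5)/25
  f_x(t,x)  = -7*cos(4*t/5)/5
  f_xx(t,x) = 0
Assemble drift = f_t + (1/2) f_xx = 28*x*sin(4*t/5)/25 and diffusion = f_x = -7*cos(4*t/5)/5. Substituting x = B_t:
  d(-7*B_t*cos(4*t/5)/5) = (28*B_t*sin(4*t/5)/25) dt + (-7*cos(4*t/5)/5) dB_t.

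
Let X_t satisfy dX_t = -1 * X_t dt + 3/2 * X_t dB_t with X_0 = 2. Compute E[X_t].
E[X_t] = 2*exp(-t)

For GBM dX = mu X dt + sigma X dB with X_0 = x_0, apply Itô to Y = log X: dY = (mu - sigma^2/2) dt + sigma dB, so Y_t = log(x_0) + (mu - sigma^2/2) t + sigma B_t and hence X_t = x_0 * exp((mu - sigma^2/2) t + sigma B_t).
With mu = -1, sigma = 3/2, x_0 = 2, this gives:
  X_t = 2 * exp((-17/8) * t + (3/2) * B_t).
Since sigma*B_t ~ Normal(0, sigma^2 t), E[exp(sigma*B_t)] = exp(sigma^2 t / 2); so E[X_t] = x_0 * exp((mu - sigma^2/2) t) * exp(sigma^2 t / 2) = x_0 * exp(mu t) = 2*exp(-t).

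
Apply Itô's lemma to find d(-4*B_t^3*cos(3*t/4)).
d(-4*B_t^3*cos(3*t/4)) = (3*B_t*(B_t^2*sin(3*t/4) - 4*cos(3*t/4))) dt + (-12*B_t^2*cos(3*t/4)) dB_t

Itô's formula for f(t, x): d f(t, B_t) = (f_t + (1/2) f_xx) dt + f_x dB_t. Compute partials of f(t, x) = -4*x^3*cos(3*t/4):
  f_t(t,x)  = 3*x^3*sin(3*t/4)
  f_x(t,x)  = -12*x^2*cos(3*t/4)
  f_xx(t,x) = -24*x*cos(3*t/4)
Assemble drift = f_t + (1/2) f_xx = 3*x*(x^2*sin(3*t/4) - 4*cos(3*t/4)) and diffusion = f_x = -12*x^2*cos(3*t/4). Substituting x = B_t:
  d(-4*B_t^3*cos(3*t/4)) = (3*B_t*(B_t^2*sin(3*t/4) - 4*cos(3*t/4))) dt + (-12*B_t^2*cos(3*t/4)) dB_t.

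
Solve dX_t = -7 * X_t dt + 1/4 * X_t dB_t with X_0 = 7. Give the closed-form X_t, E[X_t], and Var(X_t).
X_t = 7 * exp((-225/32) t + (1/4) B_t); E[X_t] = 7*exp(-7*t); Var(X_t) = (49*exp(t/16) - 49)*exp(-14*t)

For GBM dX = mu X dt + sigma X dB with X_0 = x_0, apply Itô to Y = log X: dY = (mu - sigma^2/2) dt + sigma dB, so Y_t = log(x_0) + (mu - sigma^2/2) t + sigma B_t and hence X_t = x_0 * exp((mu - sigma^2/2) t + sigma B_t).
With mu = -7, sigma = 1/4, x_0 = 7, this gives:
  X_t = 7 * exp((-225/32) * t + (1/4) * B_t).
Since sigma*B_t ~ Normal(0, sigma^2 t), E[exp(sigma*B_t)] = exp(sigma^2 t / 2); so E[X_t] = x_0 * exp((mu - sigma^2/2) t) * exp(sigma^2 t / 2) = x_0 * exp(mu t) = 7*exp(-7*t).
Var(X_t) = E[X_t^2] - (E[X_t])^2 = x_0^2 * exp(2 mu t) * (exp(sigma^2 t) - 1) = (49*exp(t/16) - 49)*exp(-14*t).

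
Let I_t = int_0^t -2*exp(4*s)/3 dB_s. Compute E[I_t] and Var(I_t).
E[I_t] = 0; Var(I_t) = exp(8*t)/18 - 1/18

The Itô integral of a deterministic integrand f(s) has mean 0 because each increment f(s) * (B_{s+ds} - B_s) has mean 0. By the Itô isometry:
  Var( int_0^t f(s) dB_s ) = E[ (int_0^t f(s) dB_s)^2 ] = int_0^t f(s)^2 ds.
Here f(s) = -2*exp(4*s)/3, so f(s)^2 = 4*exp(8*s)/9. Integrate:
  int_0^t (4*exp(8*s)/9) ds = exp(8*t)/18 - 1/18.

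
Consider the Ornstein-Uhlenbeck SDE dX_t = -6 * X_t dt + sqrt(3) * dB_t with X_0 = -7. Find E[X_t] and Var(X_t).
E[X_t] = -7*exp(-6*t); Var(X_t) = 1/4 - exp(-12*t)/4

The OU SDE dX = -theta X dt + sigma dB admits the integrating factor exp(theta t): d(exp(theta t) X_t) = sigma exp(theta t) dB_t. Integrating from 0 to t:
  X_t = x_0 * exp(-theta t) + sigma * int_0^t exp(-theta (t-s)) dB_s.
The Itô integral has mean 0 and (by the Itô isometry) variance sigma^2 * int_0^t exp(-2 theta (t - s)) ds = sigma^2 * (1 - exp(-2 theta t)) / (2 theta).
With theta = 6, sigma = sqrt(3), x_0 = -7:
  E[X_t] = -7 * exp(-6 t) = -7*exp(-6*t)
  Var(X_t) = (sqrt(3))^2 * (1 - exp(-2*6 t)) / (2 * 6) = 1/4 - exp(-12*t)/4.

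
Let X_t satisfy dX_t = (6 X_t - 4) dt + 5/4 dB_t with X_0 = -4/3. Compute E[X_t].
E[X_t] = 2/3 - 2*exp(6*t)

Taking expectations and using E[dB_t] = 0, the mean m(t) = E[X_t] satisfies the ODE m'(t) = a m(t) + b with m(0) = x_0. With a = 6, b = -4, x_0 = -4/3, the solution is
  m(t) = x_0 * exp(a t) + (b/a) * (exp(a t) - 1)
       = (-4/3) * exp(6 t) + ((-4)/6) * (exp(6 t) - 1)
       = 2/3 - 2*exp(6*t).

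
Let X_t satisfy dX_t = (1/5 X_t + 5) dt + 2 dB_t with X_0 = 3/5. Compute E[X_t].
E[X_t] = 128*exp(t/5)/5 - 25

Taking expectations and using E[dB_t] = 0, the mean m(t) = E[X_t] satisfies the ODE m'(t) = a m(t) + b with m(0) = x_0. With a = 1/5, b = 5, x_0 = 3/5, the solution is
  m(t) = x_0 * exp(a t) + (b/a) * (exp(a t) - 1)
       = (3/5) * exp((1/5) t) + (5/(1/5)) * (exp((1/5) t) - 1)
       = 128*exp(t/5)/5 - 25.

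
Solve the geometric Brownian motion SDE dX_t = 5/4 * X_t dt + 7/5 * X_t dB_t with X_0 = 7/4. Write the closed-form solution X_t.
X_t = 7/4 * exp((27/100) * t + (7/5) * B_t)

For GBM dX = mu X dt + sigma X dB with X_0 = x_0, apply Itô to Y = log X: dY = (mu - sigma^2/2) dt + sigma dB, so Y_t = log(x_0) + (mu - sigma^2/2) t + sigma B_t and hence X_t = x_0 * exp((mu - sigma^2/2) t + sigma B_t).
With mu = 5/4, sigma = 7/5, x_0 = 7/4, this gives:
  X_t = 7/4 * exp((27/100) * t + (7/5) * B_t).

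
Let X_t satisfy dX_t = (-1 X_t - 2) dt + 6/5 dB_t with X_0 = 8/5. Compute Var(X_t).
Var(X_t) = 18/25 - 18*exp(-2*t)/25

The variance V(t) = Var(X_t) satisfies V'(t) = 2 a V(t) + c^2 with V(0) = 0 (drift coefficient is linear in X, diffusion is constant). With a = -1, c = 6/5, the solution is
  V(t) = (c^2 / (2 a)) * (exp(2 a t) - 1)
       = ((6/5)^2 / (2*(-1))) * (exp((-2) t) - 1)
       = 18/25 - 18*exp(-2*t)/25.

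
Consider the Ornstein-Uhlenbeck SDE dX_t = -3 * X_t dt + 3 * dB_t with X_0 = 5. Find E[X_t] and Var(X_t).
E[X_t] = 5*exp(-3*t); Var(X_t) = 3/2 - 3*exp(-6*t)/2

The OU SDE dX = -theta X dt + sigma dB admits the integrating factor exp(theta t): d(exp(theta t) X_t) = sigma exp(theta t) dB_t. Integrating from 0 to t:
  X_t = x_0 * exp(-theta t) + sigma * int_0^t exp(-theta (t-s)) dB_s.
The Itô integral has mean 0 and (by the Itô isometry) variance sigma^2 * int_0^t exp(-2 theta (t - s)) ds = sigma^2 * (1 - exp(-2 theta t)) / (2 theta).
With theta = 3, sigma = 3, x_0 = 5:
  E[X_t] = 5 * exp(-3 t) = 5*exp(-3*t)
  Var(X_t) = (3)^2 * (1 - exp(-2*3 t)) / (2 * 3) = 3/2 - 3*exp(-6*t)/2.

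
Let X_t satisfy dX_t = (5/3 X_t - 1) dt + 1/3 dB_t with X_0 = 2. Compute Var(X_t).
Var(X_t) = exp(10*t/3)/30 - 1/30

The variance V(t) = Var(X_t) satisfies V'(t) = 2 a V(t) + c^2 with V(0) = 0 (drift coefficient is linear in X, diffusion is constant). With a = 5/3, c = 1/3, the solution is
  V(t) = (c^2 / (2 a)) * (exp(2 a t) - 1)
       = ((1/3)^2 / (2*(5/3))) * (exp((10/3) t) - 1)
       = exp(10*t/3)/30 - 1/30.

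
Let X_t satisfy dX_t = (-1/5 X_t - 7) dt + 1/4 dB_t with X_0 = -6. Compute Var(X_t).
Var(X_t) = 5/32 - 5*exp(-2*t/5)/32

The variance V(t) = Var(X_t) satisfies V'(t) = 2 a V(t) + c^2 with V(0) = 0 (drift coefficient is linear in X, diffusion is constant). With a = -1/5, c = 1/4, the solution is
  V(t) = (c^2 / (2 a)) * (exp(2 a t) - 1)
       = ((1/4)^2 / (2*(-1/5))) * (exp((-2/5) t) - 1)
       = 5/32 - 5*exp(-2*t/5)/32.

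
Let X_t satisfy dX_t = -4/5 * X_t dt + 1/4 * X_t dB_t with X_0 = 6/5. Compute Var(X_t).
Var(X_t) = (36*exp(t/16) - 36)*exp(-8*t/5)/25

For GBM dX = mu X dt + sigma X dB with X_0 = x_0, apply Itô to Y = log X: dY = (mu - sigma^2/2) dt + sigma dB, so Y_t = log(x_0) + (mu - sigma^2/2) t + sigma B_t and hence X_t = x_0 * exp((mu - sigma^2/2) t + sigma B_t).
With mu = -4/5, sigma = 1/4, x_0 = 6/5, this gives:
  X_t = 6/5 * exp((-133/160) * t + (1/4) * B_t).
Since sigma*B_t ~ Normal(0, sigma^2 t), E[exp(sigma*B_t)] = exp(sigma^2 t / 2); so E[X_t] = x_0 * exp((mu - sigma^2/2) t) * exp(sigma^2 t / 2) = x_0 * exp(mu t) = 6*exp(-4*t/5)/5.
Var(X_t) = E[X_t^2] - (E[X_t])^2 = x_0^2 * exp(2 mu t) * (exp(sigma^2 t) - 1) = (36*exp(t/16) - 36)*exp(-8*t/5)/25.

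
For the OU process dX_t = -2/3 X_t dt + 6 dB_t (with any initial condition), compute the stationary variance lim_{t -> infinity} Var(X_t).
lim Var(X_t) = 27

The OU SDE dX = -theta X dt + sigma dB admits the integrating factor exp(theta t): d(exp(theta t) X_t) = sigma exp(theta t) dB_t. Integrating from 0 to t gives X_t = x_0 * exp(-theta t) + sigma * int_0^t exp(-theta (t-s)) dB_s for any initial x_0. The Itô integral has variance (by the Itô isometry) sigma^2 * int_0^t exp(-2 theta (t - s)) ds = sigma^2 * (1 - exp(-2 theta t)) / (2 theta), independent of x_0.
With theta = 2/3, sigma = 6:
  Var(X_t) = (6)^2 * (1 - exp(-2*2/3 t)) / (2 * 2/3) = 27 - 27*exp(-4*t/3).
As t -> infinity, exp(-2*2/3 t) -> 0, so the stationary variance is sigma^2 / (2 theta) = 27.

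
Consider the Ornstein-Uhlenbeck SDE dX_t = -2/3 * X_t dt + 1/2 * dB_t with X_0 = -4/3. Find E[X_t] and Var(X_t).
E[X_t] = -4*exp(-2*t/3)/3; Var(X_t) = 3/16 - 3*exp(-4*t/3)/16

The OU SDE dX = -theta X dt + sigma dB admits the integrating factor exp(theta t): d(exp(theta t) X_t) = sigma exp(theta t) dB_t. Integrating from 0 to t:
  X_t = x_0 * exp(-theta t) + sigma * int_0^t exp(-theta (t-s)) dB_s.
The Itô integral has mean 0 and (by the Itô isometry) variance sigma^2 * int_0^t exp(-2 theta (t - s)) ds = sigma^2 * (1 - exp(-2 theta t)) / (2 theta).
With theta = 2/3, sigma = 1/2, x_0 = -4/3:
  E[X_t] = -4/3 * exp(-2/3 t) = -4*exp(-2*t/3)/3
  Var(X_t) = (1/2)^2 * (1 - exp(-2*2/3 t)) / (2 * 2/3) = 3/16 - 3*exp(-4*t/3)/16.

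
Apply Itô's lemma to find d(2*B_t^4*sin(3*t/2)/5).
d(2*B_t^4*sin(3*t/2)/5) = (3*B_t^2*(B_t^2*cos(3*t/2) + 4*sin(3*t/2))/5) dt + (8*B_t^3*sin(3*t/2)/5) dB_t

Itô's formula for f(t, x): d f(t, B_t) = (f_t + (1/2) f_xx) dt + f_x dB_t. Compute partials of f(t, x) = 2*x^4*sin(3*t/2)/5:
  f_t(t,x)  = 3*x^4*cos(3*t/2)/5
  f_x(t,x)  = 8*x^3*sin(3*t/2)/5
  f_xx(t,x) = 24*x^2*sin(3*t/2)/5
Assemble drift = f_t + (1/2) f_xx = 3*x^2*(x^2*cos(3*t/2) + 4*sin(3*t/2))/5 and diffusion = f_x = 8*x^3*sin(3*t/2)/5. Substituting x = B_t:
  d(2*B_t^4*sin(3*t/2)/5) = (3*B_t^2*(B_t^2*cos(3*t/2) + 4*sin(3*t/2))/5) dt + (8*B_t^3*sin(3*t/2)/5) dB_t.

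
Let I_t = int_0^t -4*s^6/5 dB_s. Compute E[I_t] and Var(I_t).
E[I_t] = 0; Var(I_t) = 16*t^13/325

The Itô integral of a deterministic integrand f(s) has mean 0 because each increment f(s) * (B_{s+ds} - B_s) has mean 0. By the Itô isometry:
  Var( int_0^t f(s) dB_s ) = E[ (int_0^t f(s) dB_s)^2 ] = int_0^t f(s)^2 ds.
Here f(s) = -4*s^6/5, so f(s)^2 = 16*s^12/25. Integrate:
  int_0^t (16*s^12/25) ds = 16*t^13/325.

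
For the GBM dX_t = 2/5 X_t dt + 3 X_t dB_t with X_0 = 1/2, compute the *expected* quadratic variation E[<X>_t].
E[<X>_t] = 45*exp(49*t/5)/196 - 45/196

<X>_t = int_0^t (3 * X_s)^2 ds. Taking expectation inside the integral: E[<X>_t] = 3^2 * int_0^t E[X_s^2] ds. For GBM, E[X_s^2] = x_0^2 * exp((2 mu + sigma^2) s). Integrating:
  E[<X>_t] = 3^2 * (1/2)^2 * (exp((2*(2/5) + 3^2) t) - 1) / (2*(2/5) + 3^2)
           = 3^2 * (1/2)^2 * (exp((49/5) t) - 1) / (49/5) = 45*exp(49*t/5)/196 - 45/196.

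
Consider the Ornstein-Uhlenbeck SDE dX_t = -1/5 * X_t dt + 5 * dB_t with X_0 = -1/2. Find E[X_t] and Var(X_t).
E[X_t] = -exp(-t/5)/2; Var(X_t) = 125/2 - 125*exp(-2*t/5)/2

The OU SDE dX = -theta X dt + sigma dB admits the integrating factor exp(theta t): d(exp(theta t) X_t) = sigma exp(theta t) dB_t. Integrating from 0 to t:
  X_t = x_0 * exp(-theta t) + sigma * int_0^t exp(-theta (t-s)) dB_s.
The Itô integral has mean 0 and (by the Itô isometry) variance sigma^2 * int_0^t exp(-2 theta (t - s)) ds = sigma^2 * (1 - exp(-2 theta t)) / (2 theta).
With theta = 1/5, sigma = 5, x_0 = -1/2:
  E[X_t] = -1/2 * exp(-1/5 t) = -exp(-t/5)/2
  Var(X_t) = (5)^2 * (1 - exp(-2*1/5 t)) / (2 * 1/5) = 125/2 - 125*exp(-2*t/5)/2.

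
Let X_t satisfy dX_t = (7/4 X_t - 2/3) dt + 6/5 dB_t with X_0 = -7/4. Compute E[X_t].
E[X_t] = 8/21 - 179*exp(7*t/4)/84

Taking expectations and using E[dB_t] = 0, the mean m(t) = E[X_t] satisfies the ODE m'(t) = a m(t) + b with m(0) = x_0. With a = 7/4, b = -2/3, x_0 = -7/4, the solution is
  m(t) = x_0 * exp(a t) + (b/a) * (exp(a t) - 1)
       = (-7/4) * exp((7/4) t) + ((-2/3)/(7/4)) * (exp((7/4) t) - 1)
       = 8/21 - 179*exp(7*t/4)/84.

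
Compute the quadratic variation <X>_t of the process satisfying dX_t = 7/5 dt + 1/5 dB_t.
<X>_t = t/25

For an Itô process dX_t = a(t) dt + b(t) dB_t, the quadratic variation is <X>_t = int_0^t b(s)^2 ds (the drift term does not contribute). Here b(s) = 1/5, so
  b(s)^2 = 1/25.
Integrating from 0 to t:
  <X>_t = int_0^t (1/25) ds = t/25.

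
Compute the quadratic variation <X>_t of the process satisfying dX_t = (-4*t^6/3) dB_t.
<X>_t = 16*t^13/117

For an Itô process dX_t = a(t) dt + b(t) dB_t, the quadratic variation is <X>_t = int_0^t b(s)^2 ds (the drift term does not contribute). Here b(s) = -4*s^6/3, so
  b(s)^2 = 16*s^12/9.
Integrating from 0 to t:
  <X>_t = int_0^t (16*s^12/9) ds = 16*t^13/117.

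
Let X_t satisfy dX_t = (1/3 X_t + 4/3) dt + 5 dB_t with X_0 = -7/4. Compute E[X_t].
E[X_t] = 9*exp(t/3)/4 - 4

Taking expectations and using E[dB_t] = 0, the mean m(t) = E[X_t] satisfies the ODE m'(t) = a m(t) + b with m(0) = x_0. With a = 1/3, b = 4/3, x_0 = -7/4, the solution is
  m(t) = x_0 * exp(a t) + (b/a) * (exp(a t) - 1)
       = (-7/4) * exp((1/3) t) + ((4/3)/(1/3)) * (exp((1/3) t) - 1)
       = 9*exp(t/3)/4 - 4.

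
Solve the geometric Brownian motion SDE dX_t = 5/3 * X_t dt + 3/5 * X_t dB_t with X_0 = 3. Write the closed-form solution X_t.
X_t = 3 * exp((223/150) * t + (3/5) * B_t)

For GBM dX = mu X dt + sigma X dB with X_0 = x_0, apply Itô to Y = log X: dY = (mu - sigma^2/2) dt + sigma dB, so Y_t = log(x_0) + (mu - sigma^2/2) t + sigma B_t and hence X_t = x_0 * exp((mu - sigma^2/2) t + sigma B_t).
With mu = 5/3, sigma = 3/5, x_0 = 3, this gives:
  X_t = 3 * exp((223/150) * t + (3/5) * B_t).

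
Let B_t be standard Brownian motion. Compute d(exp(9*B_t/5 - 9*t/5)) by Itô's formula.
d(exp(9*B_t/5 - 9*t/5)) = (-9*exp(9*B_t/5 - 9*t/5)/50) dt + (9*exp(9*B_t/5 - 9*t/5)/5) dB_t

Itô's formula for f(t, x): d f(t, B_t) = (f_t + (1/2) f_xx) dt + f_x dB_t. Compute partials of f(t, x) = exp(-9*t/5 + 9*x/5):
  f_t(t,x)  = -9*exp(-9*t/5 + 9*x/5)/5
  f_x(t,x)  = 9*exp(-9*t/5 + 9*x/5)/5
  f_xx(t,x) = 81*exp(-9*t/5 + 9*x/5)/25
Assemble drift = f_t + (1/2) f_xx = -9*exp(-9*t/5 + 9*x/5)/50 and diffusion = f_x = 9*exp(-9*t/5 + 9*x/5)/5. Substituting x = B_t:
  d(exp(9*B_t/5 - 9*t/5)) = (-9*exp(9*B_t/5 - 9*t/5)/50) dt + (9*exp(9*B_t/5 - 9*t/5)/5) dB_t.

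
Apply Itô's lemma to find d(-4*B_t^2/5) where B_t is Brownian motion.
d(-4*B_t^2/5) = (-4/5) dt + (-8*B_t/5) dB_t

Itô's formula for f(B_t) gives d f(B_t) = f'(B_t) dB_t + (1/2) f''(B_t) dt. Compute derivatives of f(x) = -4*x^2/5:
  f'(x)  = -8*x/5
  f''(x) = -8/5
Substitute x = B_t and multiply the f'' term by 1/2:
  drift     = (1/2) * (-8/5) evaluated at B_t = -4/5
  diffusion = (-8*x/5) evaluated at B_t = -8*B_t/5
Therefore d(-4*B_t^2/5) = (-4/5) dt + (-8*B_t/5) dB_t.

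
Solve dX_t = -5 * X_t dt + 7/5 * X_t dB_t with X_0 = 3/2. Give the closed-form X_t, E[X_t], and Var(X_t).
X_t = 3/2 * exp((-299/50) t + (7/5) B_t); E[X_t] = 3*exp(-5*t)/2; Var(X_t) = (9*exp(49*t/25) - 9)*exp(-10*t)/4

For GBM dX = mu X dt + sigma X dB with X_0 = x_0, apply Itô to Y = log X: dY = (mu - sigma^2/2) dt + sigma dB, so Y_t = log(x_0) + (mu - sigma^2/2) t + sigma B_t and hence X_t = x_0 * exp((mu - sigma^2/2) t + sigma B_t).
With mu = -5, sigma = 7/5, x_0 = 3/2, this gives:
  X_t = 3/2 * exp((-299/50) * t + (7/5) * B_t).
Since sigma*B_t ~ Normal(0, sigma^2 t), E[exp(sigma*B_t)] = exp(sigma^2 t / 2); so E[X_t] = x_0 * exp((mu - sigma^2/2) t) * exp(sigma^2 t / 2) = x_0 * exp(mu t) = 3*exp(-5*t)/2.
Var(X_t) = E[X_t^2] - (E[X_t])^2 = x_0^2 * exp(2 mu t) * (exp(sigma^2 t) - 1) = (9*exp(49*t/25) - 9)*exp(-10*t)/4.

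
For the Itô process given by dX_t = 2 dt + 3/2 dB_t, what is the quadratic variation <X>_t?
<X>_t = 9*t/4

For an Itô process dX_t = a(t) dt + b(t) dB_t, the quadratic variation is <X>_t = int_0^t b(s)^2 ds (the drift term does not contribute). Here b(s) = 3/2, so
  b(s)^2 = 9/4.
Integrating from 0 to t:
  <X>_t = int_0^t (9/4) ds = 9*t/4.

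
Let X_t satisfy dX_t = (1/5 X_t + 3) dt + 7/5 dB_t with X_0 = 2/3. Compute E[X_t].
E[X_t] = 47*exp(t/5)/3 - 15

Taking expectations and using E[dB_t] = 0, the mean m(t) = E[X_t] satisfies the ODE m'(t) = a m(t) + b with m(0) = x_0. With a = 1/5, b = 3, x_0 = 2/3, the solution is
  m(t) = x_0 * exp(a t) + (b/a) * (exp(a t) - 1)
       = (2/3) * exp((1/5) t) + (3/(1/5)) * (exp((1/5) t) - 1)
       = 47*exp(t/5)/3 - 15.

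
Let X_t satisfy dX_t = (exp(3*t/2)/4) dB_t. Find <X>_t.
<X>_t = exp(3*t)/48 - 1/48

For an Itô process dX_t = a(t) dt + b(t) dB_t, the quadratic variation is <X>_t = int_0^t b(s)^2 ds (the drift term does not contribute). Here b(s) = exp(3*s/2)/4, so
  b(s)^2 = exp(3*s)/16.
Integrating from 0 to t:
  <X>_t = int_0^t (exp(3*s)/16) ds = exp(3*t)/48 - 1/48.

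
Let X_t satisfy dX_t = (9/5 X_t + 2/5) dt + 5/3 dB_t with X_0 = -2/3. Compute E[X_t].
E[X_t] = -4*exp(9*t/5)/9 - 2/9

Taking expectations and using E[dB_t] = 0, the mean m(t) = E[X_t] satisfies the ODE m'(t) = a m(t) + b with m(0) = x_0. With a = 9/5, b = 2/5, x_0 = -2/3, the solution is
  m(t) = x_0 * exp(a t) + (b/a) * (exp(a t) - 1)
       = (-2/3) * exp((9/5) t) + ((2/5)/(9/5)) * (exp((9/5) t) - 1)
       = -4*exp(9*t/5)/9 - 2/9.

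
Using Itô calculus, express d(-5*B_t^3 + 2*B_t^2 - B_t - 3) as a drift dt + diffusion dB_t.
d(-5*B_t^3 + 2*B_t^2 - B_t - 3) = (2 - 15*B_t) dt + (-15*B_t^2 + 4*B_t - 1) dB_t

Itô's formula for f(B_t) gives d f(B_t) = f'(B_t) dB_t + (1/2) f''(B_t) dt. Compute derivatives of f(x) = -5*x^3 + 2*x^2 - x - 3:
  f'(x)  = -15*x^2 + 4*x - 1
  f''(x) = 4 - 30*x
Substitute x = B_t and multiply the f'' term by 1/2:
  drift     = (1/2) * (4 - 30*x) evaluated at B_t = 2 - 15*B_t
  diffusion = (-15*x^2 + 4*x - 1) evaluated at B_t = -15*B_t^2 + 4*B_t - 1
Therefore d(-5*B_t^3 + 2*B_t^2 - B_t - 3) = (2 - 15*B_t) dt + (-15*B_t^2 + 4*B_t - 1) dB_t.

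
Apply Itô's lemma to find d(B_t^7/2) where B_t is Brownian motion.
d(B_t^7/2) = (21*B_t^5/2) dt + (7*B_t^6/2) dB_t

Itô's formula for f(B_t) gives d f(B_t) = f'(B_t) dB_t + (1/2) f''(B_t) dt. Compute derivatives of f(x) = x^7/2:
  f'(x)  = 7*x^6/2
  f''(x) = 21*x^5
Substitute x = B_t and multiply the f'' term by 1/2:
  drift     = (1/2) * (21*x^5) evaluated at B_t = 21*B_t^5/2
  diffusion = (7*x^6/2) evaluated at B_t = 7*B_t^6/2
Therefore d(B_t^7/2) = (21*B_t^5/2) dt + (7*B_t^6/2) dB_t.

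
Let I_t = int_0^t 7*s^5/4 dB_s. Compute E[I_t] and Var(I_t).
E[I_t] = 0; Var(I_t) = 49*t^11/176

The Itô integral of a deterministic integrand f(s) has mean 0 because each increment f(s) * (B_{s+ds} - B_s) has mean 0. By the Itô isometry:
  Var( int_0^t f(s) dB_s ) = E[ (int_0^t f(s) dB_s)^2 ] = int_0^t f(s)^2 ds.
Here f(s) = 7*s^5/4, so f(s)^2 = 49*s^10/16. Integrate:
  int_0^t (49*s^10/16) ds = 49*t^11/176.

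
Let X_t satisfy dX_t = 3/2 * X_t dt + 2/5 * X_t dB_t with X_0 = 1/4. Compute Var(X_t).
Var(X_t) = (exp(4*t/25) - 1)*exp(3*t)/16

For GBM dX = mu X dt + sigma X dB with X_0 = x_0, apply Itô to Y = log X: dY = (mu - sigma^2/2) dt + sigma dB, so Y_t = log(x_0) + (mu - sigma^2/2) t + sigma B_t and hence X_t = x_0 * exp((mu - sigma^2/2) t + sigma B_t).
With mu = 3/2, sigma = 2/5, x_0 = 1/4, this gives:
  X_t = 1/4 * exp((71/50) * t + (2/5) * B_t).
Since sigma*B_t ~ Normal(0, sigma^2 t), E[exp(sigma*B_t)] = exp(sigma^2 t / 2); so E[X_t] = x_0 * exp((mu - sigma^2/2) t) * exp(sigma^2 t / 2) = x_0 * exp(mu t) = exp(3*t/2)/4.
Var(X_t) = E[X_t^2] - (E[X_t])^2 = x_0^2 * exp(2 mu t) * (exp(sigma^2 t) - 1) = (exp(4*t/25) - 1)*exp(3*t)/16.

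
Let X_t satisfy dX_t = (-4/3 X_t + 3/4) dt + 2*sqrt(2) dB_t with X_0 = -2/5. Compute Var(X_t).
Var(X_t) = 3 - 3*exp(-8*t/3)

The variance V(t) = Var(X_t) satisfies V'(t) = 2 a V(t) + c^2 with V(0) = 0 (drift coefficient is linear in X, diffusion is constant). With a = -4/3, c = 2*sqrt(2), the solution is
  V(t) = (c^2 / (2 a)) * (exp(2 a t) - 1)
       = ((2*sqrt(2))^2 / (2*(-4/3))) * (exp((-8/3) t) - 1)
       = 3 - 3*exp(-8*t/3).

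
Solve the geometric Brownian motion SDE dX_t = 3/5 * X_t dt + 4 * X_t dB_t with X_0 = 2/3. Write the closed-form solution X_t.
X_t = 2/3 * exp((-37/5) * t + (4) * B_t)

For GBM dX = mu X dt + sigma X dB with X_0 = x_0, apply Itô to Y = log X: dY = (mu - sigma^2/2) dt + sigma dB, so Y_t = log(x_0) + (mu - sigma^2/2) t + sigma B_t and hence X_t = x_0 * exp((mu - sigma^2/2) t + sigma B_t).
With mu = 3/5, sigma = 4, x_0 = 2/3, this gives:
  X_t = 2/3 * exp((-37/5) * t + (4) * B_t).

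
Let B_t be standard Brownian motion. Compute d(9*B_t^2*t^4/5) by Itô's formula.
d(9*B_t^2*t^4/5) = (9*t^3*(4*B_t^2 + t)/5) dt + (18*B_t*t^4/5) dB_t

Itô's formula for f(t, x): d f(t, B_t) = (f_t + (1/2) f_xx) dt + f_x dB_t. Compute partials of f(t, x) = 9*t^4*x^2/5:
  f_t(t,x)  = 36*t^3*x^2/5
  f_x(t,x)  = 18*t^4*x/5
  f_xx(t,x) = 18*t^4/5
Assemble drift = f_t + (1/2) f_xx = 9*t^3*(t + 4*x^2)/5 and diffusion = f_x = 18*t^4*x/5. Substituting x = B_t:
  d(9*B_t^2*t^4/5) = (9*t^3*(4*B_t^2 + t)/5) dt + (18*B_t*t^4/5) dB_t.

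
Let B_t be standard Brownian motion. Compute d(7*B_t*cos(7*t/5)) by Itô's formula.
d(7*B_t*cos(7*t/5)) = (-49*B_t*sin(7*t/5)/5) dt + (7*cos(7*t/5)) dB_t

Itô's formula for f(t, x): d f(t, B_t) = (f_t + (1/2) f_xx) dt + f_x dB_t. Compute partials of f(t, x) = 7*x*cos(7*t/5):
  f_t(t,x)  = -49*x*sin(7*t/5)/5
  f_x(t,x)  = 7*cos(7*t/5)
  f_xx(t,x) = 0
Assemble drift = f_t + (1/2) f_xx = -49*x*sin(7*t/5)/5 and diffusion = f_x = 7*cos(7*t/5). Substituting x = B_t:
  d(7*B_t*cos(7*t/5)) = (-49*B_t*sin(7*t/5)/5) dt + (7*cos(7*t/5)) dB_t.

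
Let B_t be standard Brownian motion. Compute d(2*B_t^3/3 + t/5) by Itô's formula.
d(2*B_t^3/3 + t/5) = (2*B_t + 1/5) dt + (2*B_t^2) dB_t

Itô's formula for f(t, x): d f(t, B_t) = (f_t + (1/2) f_xx) dt + f_x dB_t. Compute partials of f(t, x) = t/5 + 2*x^3/3:
  f_t(t,x)  = 1/5
  f_x(t,x)  = 2*x^2
  f_xx(t,x) = 4*x
Assemble drift = f_t + (1/2) f_xx = 2*x + 1/5 and diffusion = f_x = 2*x^2. Substituting x = B_t:
  d(2*B_t^3/3 + t/5) = (2*B_t + 1/5) dt + (2*B_t^2) dB_t.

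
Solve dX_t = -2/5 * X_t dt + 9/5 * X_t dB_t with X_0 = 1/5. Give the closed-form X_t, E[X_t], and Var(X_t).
X_t = 1/5 * exp((-101/50) t + (9/5) B_t); E[X_t] = exp(-2*t/5)/5; Var(X_t) = (exp(81*t/25) - 1)*exp(-4*t/5)/25

For GBM dX = mu X dt + sigma X dB with X_0 = x_0, apply Itô to Y = log X: dY = (mu - sigma^2/2) dt + sigma dB, so Y_t = log(x_0) + (mu - sigma^2/2) t + sigma B_t and hence X_t = x_0 * exp((mu - sigma^2/2) t + sigma B_t).
With mu = -2/5, sigma = 9/5, x_0 = 1/5, this gives:
  X_t = 1/5 * exp((-101/50) * t + (9/5) * B_t).
Since sigma*B_t ~ Normal(0, sigma^2 t), E[exp(sigma*B_t)] = exp(sigma^2 t / 2); so E[X_t] = x_0 * exp((mu - sigma^2/2) t) * exp(sigma^2 t / 2) = x_0 * exp(mu t) = exp(-2*t/5)/5.
Var(X_t) = E[X_t^2] - (E[X_t])^2 = x_0^2 * exp(2 mu t) * (exp(sigma^2 t) - 1) = (exp(81*t/25) - 1)*exp(-4*t/5)/25.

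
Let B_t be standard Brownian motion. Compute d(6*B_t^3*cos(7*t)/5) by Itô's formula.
d(6*B_t^3*cos(7*t)/5) = (6*B_t*(-7*B_t^2*sin(7*t) + 3*cos(7*t))/5) dt + (18*B_t^2*cos(7*t)/5) dB_t

Itô's formula for f(t, x): d f(t, B_t) = (f_t + (1/2) f_xx) dt + f_x dB_t. Compute partials of f(t, x) = 6*x^3*cos(7*t)/5:
  f_t(t,x)  = -42*x^3*sin(7*t)/5
  f_x(t,x)  = 18*x^2*cos(7*t)/5
  f_xx(t,x) = 36*x*cos(7*t)/5
Assemble drift = f_t + (1/2) f_xx = 6*x*(-7*x^2*sin(7*t) + 3*cos(7*t))/5 and diffusion = f_x = 18*x^2*cos(7*t)/5. Substituting x = B_t:
  d(6*B_t^3*cos(7*t)/5) = (6*B_t*(-7*B_t^2*sin(7*t) + 3*cos(7*t))/5) dt + (18*B_t^2*cos(7*t)/5) dB_t.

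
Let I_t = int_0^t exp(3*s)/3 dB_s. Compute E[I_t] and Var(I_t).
E[I_t] = 0; Var(I_t) = exp(6*t)/54 - 1/54

The Itô integral of a deterministic integrand f(s) has mean 0 because each increment f(s) * (B_{s+ds} - B_s) has mean 0. By the Itô isometry:
  Var( int_0^t f(s) dB_s ) = E[ (int_0^t f(s) dB_s)^2 ] = int_0^t f(s)^2 ds.
Here f(s) = exp(3*s)/3, so f(s)^2 = exp(6*s)/9. Integrate:
  int_0^t (exp(6*s)/9) ds = exp(6*t)/54 - 1/54.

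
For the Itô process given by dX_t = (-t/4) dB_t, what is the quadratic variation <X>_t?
<X>_t = t^3/48

For an Itô process dX_t = a(t) dt + b(t) dB_t, the quadratic variation is <X>_t = int_0^t b(s)^2 ds (the drift term does not contribute). Here b(s) = -s/4, so
  b(s)^2 = s^2/16.
Integrating from 0 to t:
  <X>_t = int_0^t (s^2/16) ds = t^3/48.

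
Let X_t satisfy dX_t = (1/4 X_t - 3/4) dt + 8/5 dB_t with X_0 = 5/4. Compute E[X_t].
E[X_t] = 3 - 7*exp(t/4)/4

Taking expectations and using E[dB_t] = 0, the mean m(t) = E[X_t] satisfies the ODE m'(t) = a m(t) + b with m(0) = x_0. With a = 1/4, b = -3/4, x_0 = 5/4, the solution is
  m(t) = x_0 * exp(a t) + (b/a) * (exp(a t) - 1)
       = (5/4) * exp((1/4) t) + ((-3/4)/(1/4)) * (exp((1/4) t) - 1)
       = 3 - 7*exp(t/4)/4.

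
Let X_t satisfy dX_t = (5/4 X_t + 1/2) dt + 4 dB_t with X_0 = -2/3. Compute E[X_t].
E[X_t] = -4*exp(5*t/4)/15 - 2/5

Taking expectations and using E[dB_t] = 0, the mean m(t) = E[X_t] satisfies the ODE m'(t) = a m(t) + b with m(0) = x_0. With a = 5/4, b = 1/2, x_0 = -2/3, the solution is
  m(t) = x_0 * exp(a t) + (b/a) * (exp(a t) - 1)
       = (-2/3) * exp((5/4) t) + ((1/2)/(5/4)) * (exp((5/4) t) - 1)
       = -4*exp(5*t/4)/15 - 2/5.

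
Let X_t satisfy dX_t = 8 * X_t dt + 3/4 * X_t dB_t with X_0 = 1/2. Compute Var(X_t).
Var(X_t) = (exp(9*t/16) - 1)*exp(16*t)/4

For GBM dX = mu X dt + sigma X dB with X_0 = x_0, apply Itô to Y = log X: dY = (mu - sigma^2/2) dt + sigma dB, so Y_t = log(x_0) + (mu - sigma^2/2) t + sigma B_t and hence X_t = x_0 * exp((mu - sigma^2/2) t + sigma B_t).
With mu = 8, sigma = 3/4, x_0 = 1/2, this gives:
  X_t = 1/2 * exp((247/32) * t + (3/4) * B_t).
Since sigma*B_t ~ Normal(0, sigma^2 t), E[exp(sigma*B_t)] = exp(sigma^2 t / 2); so E[X_t] = x_0 * exp((mu - sigma^2/2) t) * exp(sigma^2 t / 2) = x_0 * exp(mu t) = exp(8*t)/2.
Var(X_t) = E[X_t^2] - (E[X_t])^2 = x_0^2 * exp(2 mu t) * (exp(sigma^2 t) - 1) = (exp(9*t/16) - 1)*exp(16*t)/4.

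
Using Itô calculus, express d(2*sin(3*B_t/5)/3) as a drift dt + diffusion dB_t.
d(2*sin(3*B_t/5)/3) = (-3*sin(3*B_t/5)/25) dt + (2*cos(3*B_t/5)/5) dB_t

Itô's formula for f(B_t) gives d f(B_t) = f'(B_t) dB_t + (1/2) f''(B_t) dt. Compute derivatives of f(x) = 2*sin(3*x/5)/3:
  f'(x)  = 2*cos(3*x/5)/5
  f''(x) = -6*sin(3*x/5)/25
Substitute x = B_t and multiply the f'' term by 1/2:
  drift     = (1/2) * (-6*sin(3*x/5)/25) evaluated at B_t = -3*sin(3*B_t/5)/25
  diffusion = (2*cos(3*x/5)/5) evaluated at B_t = 2*cos(3*B_t/5)/5
Therefore d(2*sin(3*B_t/5)/3) = (-3*sin(3*B_t/5)/25) dt + (2*cos(3*B_t/5)/5) dB_t.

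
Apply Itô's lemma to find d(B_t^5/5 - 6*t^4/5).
d(B_t^5/5 - 6*t^4/5) = (2*B_t^3 - 24*t^3/5) dt + (B_t^4) dB_t

Itô's formula for f(t, x): d f(t, B_t) = (f_t + (1/2) f_xx) dt + f_x dB_t. Compute partials of f(t, x) = -6*t^4/5 + x^5/5:
  f_t(t,x)  = -24*t^3/5
  f_x(t,x)  = x^4
  f_xx(t,x) = 4*x^3
Assemble drift = f_t + (1/2) f_xx = -24*t^3/5 + 2*x^3 and diffusion = f_x = x^4. Substituting x = B_t:
  d(B_t^5/5 - 6*t^4/5) = (2*B_t^3 - 24*t^3/5) dt + (B_t^4) dB_t.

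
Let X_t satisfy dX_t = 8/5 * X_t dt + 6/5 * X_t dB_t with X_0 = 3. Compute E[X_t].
E[X_t] = 3*exp(8*t/5)

For GBM dX = mu X dt + sigma X dB with X_0 = x_0, apply Itô to Y = log X: dY = (mu - sigma^2/2) dt + sigma dB, so Y_t = log(x_0) + (mu - sigma^2/2) t + sigma B_t and hence X_t = x_0 * exp((mu - sigma^2/2) t + sigma B_t).
With mu = 8/5, sigma = 6/5, x_0 = 3, this gives:
  X_t = 3 * exp((22/25) * t + (6/5) * B_t).
Since sigma*B_t ~ Normal(0, sigma^2 t), E[exp(sigma*B_t)] = exp(sigma^2 t / 2); so E[X_t] = x_0 * exp((mu - sigma^2/2) t) * exp(sigma^2 t / 2) = x_0 * exp(mu t) = 3*exp(8*t/5).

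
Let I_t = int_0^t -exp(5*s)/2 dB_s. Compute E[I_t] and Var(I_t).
E[I_t] = 0; Var(I_t) = exp(10*t)/40 - 1/40

The Itô integral of a deterministic integrand f(s) has mean 0 because each increment f(s) * (B_{s+ds} - B_s) has mean 0. By the Itô isometry:
  Var( int_0^t f(s) dB_s ) = E[ (int_0^t f(s) dB_s)^2 ] = int_0^t f(s)^2 ds.
Here f(s) = -exp(5*s)/2, so f(s)^2 = exp(10*s)/4. Integrate:
  int_0^t (exp(10*s)/4) ds = exp(10*t)/40 - 1/40.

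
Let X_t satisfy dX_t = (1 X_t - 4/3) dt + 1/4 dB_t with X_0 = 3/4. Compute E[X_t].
E[X_t] = 4/3 - 7*exp(t)/12

Taking expectations and using E[dB_t] = 0, the mean m(t) = E[X_t] satisfies the ODE m'(t) = a m(t) + b with m(0) = x_0. With a = 1, b = -4/3, x_0 = 3/4, the solution is
  m(t) = x_0 * exp(a t) + (b/a) * (exp(a t) - 1)
       = (3/4) * exp(1 t) + ((-4/3)/1) * (exp(1 t) - 1)
       = 4/3 - 7*exp(t)/12.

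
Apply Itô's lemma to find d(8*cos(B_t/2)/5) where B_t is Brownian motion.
d(8*cos(B_t/2)/5) = (-cos(B_t/2)/5) dt + (-4*sin(B_t/2)/5) dB_t

Itô's formula for f(B_t) gives d f(B_t) = f'(B_t) dB_t + (1/2) f''(B_t) dt. Compute derivatives of f(x) = 8*cos(x/2)/5:
  f'(x)  = -4*sin(x/2)/5
  f''(x) = -2*cos(x/2)/5
Substitute x = B_t and multiply the f'' term by 1/2:
  drift     = (1/2) * (-2*cos(x/2)/5) evaluated at B_t = -cos(B_t/2)/5
  diffusion = (-4*sin(x/2)/5) evaluated at B_t = -4*sin(B_t/2)/5
Therefore d(8*cos(B_t/2)/5) = (-cos(B_t/2)/5) dt + (-4*sin(B_t/2)/5) dB_t.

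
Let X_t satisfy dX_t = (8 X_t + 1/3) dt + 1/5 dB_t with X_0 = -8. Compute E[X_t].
E[X_t] = -191*exp(8*t)/24 - 1/24

Taking expectations and using E[dB_t] = 0, the mean m(t) = E[X_t] satisfies the ODE m'(t) = a m(t) + b with m(0) = x_0. With a = 8, b = 1/3, x_0 = -8, the solution is
  m(t) = x_0 * exp(a t) + (b/a) * (exp(a t) - 1)
       = (-8) * exp(8 t) + ((1/3)/8) * (exp(8 t) - 1)
       = -191*exp(8*t)/24 - 1/24.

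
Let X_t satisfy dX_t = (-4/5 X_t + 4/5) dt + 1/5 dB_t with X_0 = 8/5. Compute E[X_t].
E[X_t] = 1 + 3*exp(-4*t/5)/5

Taking expectations and using E[dB_t] = 0, the mean m(t) = E[X_t] satisfies the ODE m'(t) = a m(t) + b with m(0) = x_0. With a = -4/5, b = 4/5, x_0 = 8/5, the solution is
  m(t) = x_0 * exp(a t) + (b/a) * (exp(a t) - 1)
       = (8/5) * exp((-4/5) t) + ((4/5)/(-4/5)) * (exp((-4/5) t) - 1)
       = 1 + 3*exp(-4*t/5)/5.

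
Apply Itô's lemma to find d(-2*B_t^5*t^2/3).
d(-2*B_t^5*t^2/3) = (4*B_t^3*t*(-B_t^2 - 5*t)/3) dt + (-10*B_t^4*t^2/3) dB_t

Itô's formula for f(t, x): d f(t, B_t) = (f_t + (1/2) f_xx) dt + f_x dB_t. Compute partials of f(t, x) = -2*t^2*x^5/3:
  f_t(t,x)  = -4*t*x^5/3
  f_x(t,x)  = -10*t^2*x^4/3
  f_xx(t,x) = -40*t^2*x^3/3
Assemble drift = f_t + (1/2) f_xx = 4*t*x^3*(-5*t - x^2)/3 and diffusion = f_x = -10*t^2*x^4/3. Substituting x = B_t:
  d(-2*B_t^5*t^2/3) = (4*B_t^3*t*(-B_t^2 - 5*t)/3) dt + (-10*B_t^4*t^2/3) dB_t.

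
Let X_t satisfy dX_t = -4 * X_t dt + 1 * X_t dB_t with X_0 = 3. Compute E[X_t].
E[X_t] = 3*exp(-4*t)

For GBM dX = mu X dt + sigma X dB with X_0 = x_0, apply Itô to Y = log X: dY = (mu - sigma^2/2) dt + sigma dB, so Y_t = log(x_0) + (mu - sigma^2/2) t + sigma B_t and hence X_t = x_0 * exp((mu - sigma^2/2) t + sigma B_t).
With mu = -4, sigma = 1, x_0 = 3, this gives:
  X_t = 3 * exp((-9/2) * t + (1) * B_t).
Since sigma*B_t ~ Normal(0, sigma^2 t), E[exp(sigma*B_t)] = exp(sigma^2 t / 2); so E[X_t] = x_0 * exp((mu - sigma^2/2) t) * exp(sigma^2 t / 2) = x_0 * exp(mu t) = 3*exp(-4*t).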